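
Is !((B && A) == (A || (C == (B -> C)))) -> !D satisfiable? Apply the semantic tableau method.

Initial set: {T (!((B && A) == (A || (C == (B -> C)))) -> !D)}.
T (!((B && A) == (A || (C == (B -> C)))) -> !D): β-rule — branch into F !((B && A) == (A || (C == (B -> C))))  //  T !D.
  branch 1 (add F !((B && A) == (A || (C == (B -> C))))):
    F !((B && A) == (A || (C == (B -> C)))): β-rule — branch into T (B && A), T (A || (C == (B -> C)))  //  F (B && A), F (A || (C == (B -> C))).
      branch 1.1 (add T (B && A), T (A || (C == (B -> C)))):
        T (B && A): α-rule — add T B, T A.
        T (A || (C == (B -> C))): β-rule — branch into T A  //  T (C == (B -> C)).
          branch 1.1.1 (add T A):
            ○ open, literals {A=true, B=true}.
          branch 1.1.2 (add T (C == (B -> C))):
            T (C == (B -> C)): β-rule — branch into T C, T (B -> C)  //  F C, F (B -> C).
              branch 1.1.2.1 (add T C, T (B -> C)):
                T (B -> C): β-rule — branch into F B  //  T C.
                  branch 1.1.2.1.1 (add F B):
                    × closes — contains both B and !B.
                  branch 1.1.2.1.2 (add T C):
                    ○ open, literals {A=true, B=true, C=true}.
              branch 1.1.2.2 (add F C, F (B -> C)):
                F (B -> C): α-rule — add T B, F C.
                ○ open, literals {A=true, B=true, C=false}.
      branch 1.2 (add F (B && A), F (A || (C == (B -> C)))):
        F (A || (C == (B -> C))): α-rule — add F A, F (C == (B -> C)).
        F (B && A): β-rule — branch into F B  //  F A.
          branch 1.2.1 (add F B):
            F (C == (B -> C)): β-rule — branch into T C, F (B -> C)  //  F C, T (B -> C).
              branch 1.2.1.1 (add T C, F (B -> C)):
                F (B -> C): α-rule — add T B, F C.
                × closes — contains both B and !B.
              branch 1.2.1.2 (add F C, T (B -> C)):
                T (B -> C): β-rule — branch into F B  //  T C.
                  branch 1.2.1.2.1 (add F B):
                    ○ open, literals {A=false, B=false, C=false}.
                  branch 1.2.1.2.2 (add T C):
                    × closes — contains both C and !C.
          branch 1.2.2 (add F A):
            F (C == (B -> C)): β-rule — branch into T C, F (B -> C)  //  F C, T (B -> C).
              branch 1.2.2.1 (add T C, F (B -> C)):
                F (B -> C): α-rule — add T B, F C.
                × closes — contains both C and !C.
              branch 1.2.2.2 (add F C, T (B -> C)):
                T (B -> C): β-rule — branch into F B  //  T C.
                  branch 1.2.2.2.1 (add F B):
                    ○ open, literals {A=false, B=false, C=false}.
                  branch 1.2.2.2.2 (add T C):
                    × closes — contains both C and !C.
  branch 2 (add T !D):
    ○ open, literals {D=false}.
5 branches closed, 6 open.
An open branch gives a satisfying assignment: A=true, B=true.

Satisfiable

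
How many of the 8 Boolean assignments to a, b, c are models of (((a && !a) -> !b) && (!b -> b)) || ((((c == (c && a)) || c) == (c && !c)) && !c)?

4

Initial set: {((((a && !a) -> !b) && (!b -> b)) || ((((c == (c && a)) || c) == (c && !c)) && !c))}.
((((a && !a) -> !b) && (!b -> b)) || ((((c == (c && a)) || c) == (c && !c)) && !c)): β-rule — branch into (((a && !a) -> !b) && (!b -> b))  //  ((((c == (c && a)) || c) == (c && !c)) && !c).
  branch 1 (add (((a && !a) -> !b) && (!b -> b))):
    (((a && !a) -> !b) && (!b -> b)): α-rule — add ((a && !a) -> !b), (!b -> b).
    ((a && !a) -> !b): β-rule — branch into !(a && !a)  //  !b.
      branch 1.1 (add !(a && !a)):
        (!b -> b): β-rule — branch into !!b  //  b.
          branch 1.1.1 (add !!b):
            !(a && !a): β-rule — branch into !a  //  !!a.
              branch 1.1.1.1 (add !a):
                ○ open, literals {a=false, b=true}.
              branch 1.1.1.2 (add !!a):
                ○ open, literals {a=true, b=true}.
          branch 1.1.2 (add b):
            !(a && !a): β-rule — branch into !a  //  !!a.
              branch 1.1.2.1 (add !a):
                ○ open, literals {a=false, b=true}.
              branch 1.1.2.2 (add !!a):
                ○ open, literals {a=true, b=true}.
      branch 1.2 (add !b):
        (!b -> b): β-rule — branch into !!b  //  b.
          branch 1.2.1 (add !!b):
            × closes — contains both b and !b.
          branch 1.2.2 (add b):
            × closes — contains both b and !b.
  branch 2 (add ((((c == (c && a)) || c) == (c && !c)) && !c)):
    ((((c == (c && a)) || c) == (c && !c)) && !c): α-rule — add (((c == (c && a)) || c) == (c && !c)), !c.
    (((c == (c && a)) || c) == (c && !c)): β-rule — branch into ((c == (c && a)) || c), (c && !c)  //  !((c == (c && a)) || c), !(c && !c).
      branch 2.1 (add ((c == (c && a)) || c), (c && !c)):
        (c && !c): α-rule — add c, !c.
        × closes — contains both c and !c.
      branch 2.2 (add !((c == (c && a)) || c), !(c && !c)):
        !((c == (c && a)) || c): α-rule — add !(c == (c && a)), !c.
        !(c && !c): β-rule — branch into !c  //  !!c.
          branch 2.2.1 (add !c):
            !(c == (c && a)): β-rule — branch into c, !(c && a)  //  !c, (c && a).
              branch 2.2.1.1 (add c, !(c && a)):
                × closes — contains both c and !c.
              branch 2.2.1.2 (add !c, (c && a)):
                (c && a): α-rule — add c, a.
                × closes — contains both c and !c.
          branch 2.2.2 (add !!c):
            × closes — contains both c and !c.
6 branches closed, 4 open.
Each open branch fixes some atoms; the unmentioned ones are free. Counting distinct full assignments: branch {a=false, b=true} (c) contributes 2 new; branch {a=true, b=true} (c) contributes 2 new; branch {a=false, b=true} (c) contributes 0 new; branch {a=true, b=true} (c) contributes 0 new. Total: 4.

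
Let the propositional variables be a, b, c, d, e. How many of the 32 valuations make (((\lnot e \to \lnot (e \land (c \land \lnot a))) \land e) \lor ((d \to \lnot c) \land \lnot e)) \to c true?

16

Initial set: {((((\lnot e \to \lnot (e \land (c \land \lnot a))) \land e) \lor ((d \to \lnot c) \land \lnot e)) \to c)}.
((((\lnot e \to \lnot (e \land (c \land \lnot a))) \land e) \lor ((d \to \lnot c) \land \lnot e)) \to c): β-rule — branch into \lnot (((\lnot e \to \lnot (e \land (c \land \lnot a))) \land e) \lor ((d \to \lnot c) \land \lnot e))  //  c.
  branch 1 (add \lnot (((\lnot e \to \lnot (e \land (c \land \lnot a))) \land e) \lor ((d \to \lnot c) \land \lnot e))):
    \lnot (((\lnot e \to \lnot (e \land (c \land \lnot a))) \land e) \lor ((d \to \lnot c) \land \lnot e)): α-rule — add \lnot ((\lnot e \to \lnot (e \land (c \land \lnot a))) \land e), \lnot ((d \to \lnot c) \land \lnot e).
    \lnot ((\lnot e \to \lnot (e \land (c \land \lnot a))) \land e): β-rule — branch into \lnot (\lnot e \to \lnot (e \land (c \land \lnot a)))  //  \lnot e.
      branch 1.1 (add \lnot (\lnot e \to \lnot (e \land (c \land \lnot a)))):
        \lnot (\lnot e \to \lnot (e \land (c \land \lnot a))): α-rule — add \lnot e, \lnot \lnot (e \land (c \land \lnot a)).
        \lnot \lnot (e \land (c \land \lnot a)): α-rule — add e, (c \land \lnot a).
        × closes — contains both e and \lnot e.
      branch 1.2 (add \lnot e):
        \lnot ((d \to \lnot c) \land \lnot e): β-rule — branch into \lnot (d \to \lnot c)  //  \lnot \lnot e.
          branch 1.2.1 (add \lnot (d \to \lnot c)):
            \lnot (d \to \lnot c): α-rule — add d, \lnot \lnot c.
            ○ open, literals {c=true, d=true, e=false}.
          branch 1.2.2 (add \lnot \lnot e):
            × closes — contains both e and \lnot e.
  branch 2 (add c):
    ○ open, literals {c=true}.
2 branches closed, 2 open.
Each open branch fixes some atoms; the unmentioned ones are free. Counting distinct full assignments: branch {c=true, d=true, e=false} (a, b) contributes 4 new; branch {c=true} (a, b, d, e) contributes 12 new. Total: 16.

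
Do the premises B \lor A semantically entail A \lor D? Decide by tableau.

No

Initial set: {T (B \lor A); F (A \lor D)}.
F (A \lor D): α-rule — add F A, F D.
T (B \lor A): β-rule — branch into T B  //  T A.
  branch 1 (add T B):
    ○ open, literals {A=0, B=1, D=0}.
  branch 2 (add T A):
    × closes — contains both A and \lnot A.
1 branch closed, 1 open.
An open branch gives a countermodel: A=0, B=1, D=0 (unmentioned atoms arbitrary); the premises hold there but the conclusion fails.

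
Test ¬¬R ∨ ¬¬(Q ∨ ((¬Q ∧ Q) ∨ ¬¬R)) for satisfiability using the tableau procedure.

Satisfiable

Initial set: {(¬¬R ∨ ¬¬(Q ∨ ((¬Q ∧ Q) ∨ ¬¬R)))}.
(¬¬R ∨ ¬¬(Q ∨ ((¬Q ∧ Q) ∨ ¬¬R))): β-rule — branch into ¬¬R  //  ¬¬(Q ∨ ((¬Q ∧ Q) ∨ ¬¬R)).
  branch 1 (add ¬¬R):
    ¬¬R: drop double negation, giving R.
    ○ open, literals {R=true}.
  branch 2 (add ¬¬(Q ∨ ((¬Q ∧ Q) ∨ ¬¬R))):
    ¬¬(Q ∨ ((¬Q ∧ Q) ∨ ¬¬R)): drop double negation, giving (Q ∨ ((¬Q ∧ Q) ∨ ¬¬R)).
    (Q ∨ ((¬Q ∧ Q) ∨ ¬¬R)): β-rule — branch into Q  //  ((¬Q ∧ Q) ∨ ¬¬R).
      branch 2.1 (add Q):
        ○ open, literals {Q=true}.
      branch 2.2 (add ((¬Q ∧ Q) ∨ ¬¬R)):
        ((¬Q ∧ Q) ∨ ¬¬R): β-rule — branch into (¬Q ∧ Q)  //  ¬¬R.
          branch 2.2.1 (add (¬Q ∧ Q)):
            (¬Q ∧ Q): α-rule — add ¬Q, Q.
            × closes — contains both Q and ¬Q.
          branch 2.2.2 (add ¬¬R):
            ¬¬R: drop double negation, giving R.
            ○ open, literals {R=true}.
1 branch closed, 3 open.
An open branch gives a satisfying assignment: R=true.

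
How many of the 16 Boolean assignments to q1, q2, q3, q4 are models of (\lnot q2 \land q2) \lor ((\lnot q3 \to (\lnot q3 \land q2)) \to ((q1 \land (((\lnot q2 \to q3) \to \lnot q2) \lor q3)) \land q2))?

Initial set: {((\lnot q2 \land q2) \lor ((\lnot q3 \to (\lnot q3 \land q2)) \to ((q1 \land (((\lnot q2 \to q3) \to \lnot q2) \lor q3)) \land q2)))}.
((\lnot q2 \land q2) \lor ((\lnot q3 \to (\lnot q3 \land q2)) \to ((q1 \land (((\lnot q2 \to q3) \to \lnot q2) \lor q3)) \land q2))): β-rule — branch into (\lnot q2 \land q2)  //  ((\lnot q3 \to (\lnot q3 \land q2)) \to ((q1 \land (((\lnot q2 \to q3) \to \lnot q2) \lor q3)) \land q2)).
  branch 1 (add (\lnot q2 \land q2)):
    (\lnot q2 \land q2): α-rule — add \lnot q2, q2.
    × closes — contains both q2 and \lnot q2.
  branch 2 (add ((\lnot q3 \to (\lnot q3 \land q2)) \to ((q1 \land (((\lnot q2 \to q3) \to \lnot q2) \lor q3)) \land q2))):
    ((\lnot q3 \to (\lnot q3 \land q2)) \to ((q1 \land (((\lnot q2 \to q3) \to \lnot q2) \lor q3)) \land q2)): β-rule — branch into \lnot (\lnot q3 \to (\lnot q3 \land q2))  //  ((q1 \land (((\lnot q2 \to q3) \to \lnot q2) \lor q3)) \land q2).
      branch 2.1 (add \lnot (\lnot q3 \to (\lnot q3 \land q2))):
        \lnot (\lnot q3 \to (\lnot q3 \land q2)): α-rule — add \lnot q3, \lnot (\lnot q3 \land q2).
        \lnot (\lnot q3 \land q2): β-rule — branch into \lnot \lnot q3  //  \lnot q2.
          branch 2.1.1 (add \lnot \lnot q3):
            × closes — contains both q3 and \lnot q3.
          branch 2.1.2 (add \lnot q2):
            ○ open, literals {q2=false, q3=false}.
      branch 2.2 (add ((q1 \land (((\lnot q2 \to q3) \to \lnot q2) \lor q3)) \land q2)):
        ((q1 \land (((\lnot q2 \to q3) \to \lnot q2) \lor q3)) \land q2): α-rule — add (q1 \land (((\lnot q2 \to q3) \to \lnot q2) \lor q3)), q2.
        (q1 \land (((\lnot q2 \to q3) \to \lnot q2) \lor q3)): α-rule — add q1, (((\lnot q2 \to q3) \to \lnot q2) \lor q3).
        (((\lnot q2 \to q3) \to \lnot q2) \lor q3): β-rule — branch into ((\lnot q2 \to q3) \to \lnot q2)  //  q3.
          branch 2.2.1 (add ((\lnot q2 \to q3) \to \lnot q2)):
            ((\lnot q2 \to q3) \to \lnot q2): β-rule — branch into \lnot (\lnot q2 \to q3)  //  \lnot q2.
              branch 2.2.1.1 (add \lnot (\lnot q2 \to q3)):
                \lnot (\lnot q2 \to q3): α-rule — add \lnot q2, \lnot q3.
                × closes — contains both q2 and \lnot q2.
              branch 2.2.1.2 (add \lnot q2):
                × closes — contains both q2 and \lnot q2.
          branch 2.2.2 (add q3):
            ○ open, literals {q1=true, q2=true, q3=true}.
4 branches closed, 2 open.
Each open branch fixes some atoms; the unmentioned ones are free. Counting distinct full assignments: branch {q2=false, q3=false} (q1, q4) contributes 4 new; branch {q1=true, q2=true, q3=true} (q4) contributes 2 new. Total: 6.

6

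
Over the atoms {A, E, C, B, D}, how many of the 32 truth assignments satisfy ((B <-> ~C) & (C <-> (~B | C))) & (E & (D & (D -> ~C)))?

Initial set: {(((B <-> ~C) & (C <-> (~B | C))) & (E & (D & (D -> ~C))))}.
(((B <-> ~C) & (C <-> (~B | C))) & (E & (D & (D -> ~C)))): α-rule — add ((B <-> ~C) & (C <-> (~B | C))), (E & (D & (D -> ~C))).
((B <-> ~C) & (C <-> (~B | C))): α-rule — add (B <-> ~C), (C <-> (~B | C)).
(E & (D & (D -> ~C))): α-rule — add E, (D & (D -> ~C)).
(D & (D -> ~C)): α-rule — add D, (D -> ~C).
(B <-> ~C): β-rule — branch into B, ~C  //  ~B, ~~C.
  branch 1 (add B, ~C):
    (C <-> (~B | C)): β-rule — branch into C, (~B | C)  //  ~C, ~(~B | C).
      branch 1.1 (add C, (~B | C)):
        × closes — contains both C and ~C.
      branch 1.2 (add ~C, ~(~B | C)):
        ~(~B | C): α-rule — add ~~B, ~C.
        (D -> ~C): β-rule — branch into ~D  //  ~C.
          branch 1.2.1 (add ~D):
            × closes — contains both D and ~D.
          branch 1.2.2 (add ~C):
            ○ open, literals {B=1, C=0, D=1, E=1}.
  branch 2 (add ~B, ~~C):
    (C <-> (~B | C)): β-rule — branch into C, (~B | C)  //  ~C, ~(~B | C).
      branch 2.1 (add C, (~B | C)):
        (D -> ~C): β-rule — branch into ~D  //  ~C.
          branch 2.1.1 (add ~D):
            × closes — contains both D and ~D.
          branch 2.1.2 (add ~C):
            × closes — contains both C and ~C.
      branch 2.2 (add ~C, ~(~B | C)):
        × closes — contains both C and ~C.
5 branches closed, 1 open.
Each open branch fixes some atoms; the unmentioned ones are free. Counting distinct full assignments: branch {B=1, C=0, D=1, E=1} (A) contributes 2 new. Total: 2.

2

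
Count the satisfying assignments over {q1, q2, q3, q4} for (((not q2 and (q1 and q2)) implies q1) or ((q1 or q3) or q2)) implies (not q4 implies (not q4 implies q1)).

Initial set: {T ((((not q2 and (q1 and q2)) implies q1) or ((q1 or q3) or q2)) implies (not q4 implies (not q4 implies q1)))}.
T ((((not q2 and (q1 and q2)) implies q1) or ((q1 or q3) or q2)) implies (not q4 implies (not q4 implies q1))): β-rule — branch into F (((not q2 and (q1 and q2)) implies q1) or ((q1 or q3) or q2))  //  T (not q4 implies (not q4 implies q1)).
  branch 1 (add F (((not q2 and (q1 and q2)) implies q1) or ((q1 or q3) or q2))):
    F (((not q2 and (q1 and q2)) implies q1) or ((q1 or q3) or q2)): α-rule — add F ((not q2 and (q1 and q2)) implies q1), F ((q1 or q3) or q2).
    F ((not q2 and (q1 and q2)) implies q1): α-rule — add T (not q2 and (q1 and q2)), F q1.
    F ((q1 or q3) or q2): α-rule — add F (q1 or q3), F q2.
    T (not q2 and (q1 and q2)): α-rule — add T not q2, T (q1 and q2).
    F (q1 or q3): α-rule — add F q1, F q3.
    T (q1 and q2): α-rule — add T q1, T q2.
    × closes — contains both q1 and not q1.
  branch 2 (add T (not q4 implies (not q4 implies q1))):
    T (not q4 implies (not q4 implies q1)): β-rule — branch into F not q4  //  T (not q4 implies q1).
      branch 2.1 (add F not q4):
        ○ open, literals {q4=true}.
      branch 2.2 (add T (not q4 implies q1)):
        T (not q4 implies q1): β-rule — branch into F not q4  //  T q1.
          branch 2.2.1 (add F not q4):
            ○ open, literals {q4=true}.
          branch 2.2.2 (add T q1):
            ○ open, literals {q1=true}.
1 branch closed, 3 open.
Each open branch fixes some atoms; the unmentioned ones are free. Counting distinct full assignments: branch {q4=true} (q1, q2, q3) contributes 8 new; branch {q4=true} (q1, q2, q3) contributes 0 new; branch {q1=true} (q2, q3, q4) contributes 4 new. Total: 12.

12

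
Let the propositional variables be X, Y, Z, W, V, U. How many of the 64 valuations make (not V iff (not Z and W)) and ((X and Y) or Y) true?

16

Initial set: {T ((not V iff (not Z and W)) and ((X and Y) or Y))}.
T ((not V iff (not Z and W)) and ((X and Y) or Y)): α-rule — add T (not V iff (not Z and W)), T ((X and Y) or Y).
T (not V iff (not Z and W)): β-rule — branch into T not V, T (not Z and W)  //  F not V, F (not Z and W).
  branch 1 (add T not V, T (not Z and W)):
    T (not Z and W): α-rule — add T not Z, T W.
    T ((X and Y) or Y): β-rule — branch into T (X and Y)  //  T Y.
      branch 1.1 (add T (X and Y)):
        T (X and Y): α-rule — add T X, T Y.
        ○ open, literals {V=F, W=T, X=T, Y=T, Z=F}.
      branch 1.2 (add T Y):
        ○ open, literals {V=F, W=T, Y=T, Z=F}.
  branch 2 (add F not V, F (not Z and W)):
    T ((X and Y) or Y): β-rule — branch into T (X and Y)  //  T Y.
      branch 2.1 (add T (X and Y)):
        T (X and Y): α-rule — add T X, T Y.
        F (not Z and W): β-rule — branch into F not Z  //  F W.
          branch 2.1.1 (add F not Z):
            ○ open, literals {V=T, X=T, Y=T, Z=T}.
          branch 2.1.2 (add F W):
            ○ open, literals {V=T, W=F, X=T, Y=T}.
      branch 2.2 (add T Y):
        F (not Z and W): β-rule — branch into F not Z  //  F W.
          branch 2.2.1 (add F not Z):
            ○ open, literals {V=T, Y=T, Z=T}.
          branch 2.2.2 (add F W):
            ○ open, literals {V=T, W=F, Y=T}.
0 branches closed, 6 open.
Each open branch fixes some atoms; the unmentioned ones are free. Counting distinct full assignments: branch {V=F, W=T, X=T, Y=T, Z=F} (U) contributes 2 new; branch {V=F, W=T, Y=T, Z=F} (X, U) contributes 2 new; branch {V=T, X=T, Y=T, Z=T} (W, U) contributes 4 new; branch {V=T, W=F, X=T, Y=T} (Z, U) contributes 2 new; branch {V=T, Y=T, Z=T} (X, W, U) contributes 4 new; branch {V=T, W=F, Y=T} (X, Z, U) contributes 2 new. Total: 16.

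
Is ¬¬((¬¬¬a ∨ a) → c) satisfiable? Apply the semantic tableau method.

Satisfiable

Initial set: {T ¬¬((¬¬¬a ∨ a) → c)}.
T ¬¬((¬¬¬a ∨ a) → c): drop double negation, giving T ((¬¬¬a ∨ a) → c).
T ((¬¬¬a ∨ a) → c): β-rule — branch into F (¬¬¬a ∨ a)  //  T c.
  branch 1 (add F (¬¬¬a ∨ a)):
    F (¬¬¬a ∨ a): α-rule — add F ¬¬¬a, F a.
    F ¬¬¬a: drop double negation, giving F ¬a.
    × closes — contains both a and ¬a.
  branch 2 (add T c):
    ○ open, literals {c=1}.
1 branch closed, 1 open.
An open branch gives a satisfying assignment: c=1.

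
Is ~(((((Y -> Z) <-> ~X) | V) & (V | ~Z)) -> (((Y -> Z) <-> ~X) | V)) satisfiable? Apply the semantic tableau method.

Unsatisfiable

Initial set: {~(((((Y -> Z) <-> ~X) | V) & (V | ~Z)) -> (((Y -> Z) <-> ~X) | V))}.
~(((((Y -> Z) <-> ~X) | V) & (V | ~Z)) -> (((Y -> Z) <-> ~X) | V)): α-rule — add ((((Y -> Z) <-> ~X) | V) & (V | ~Z)), ~(((Y -> Z) <-> ~X) | V).
((((Y -> Z) <-> ~X) | V) & (V | ~Z)): α-rule — add (((Y -> Z) <-> ~X) | V), (V | ~Z).
~(((Y -> Z) <-> ~X) | V): α-rule — add ~((Y -> Z) <-> ~X), ~V.
(((Y -> Z) <-> ~X) | V): β-rule — branch into ((Y -> Z) <-> ~X)  //  V.
  branch 1 (add ((Y -> Z) <-> ~X)):
    (V | ~Z): β-rule — branch into V  //  ~Z.
      branch 1.1 (add V):
        × closes — contains both V and ~V.
      branch 1.2 (add ~Z):
        ~((Y -> Z) <-> ~X): β-rule — branch into (Y -> Z), ~~X  //  ~(Y -> Z), ~X.
          branch 1.2.1 (add (Y -> Z), ~~X):
            ((Y -> Z) <-> ~X): β-rule — branch into (Y -> Z), ~X  //  ~(Y -> Z), ~~X.
              branch 1.2.1.1 (add (Y -> Z), ~X):
                × closes — contains both X and ~X.
              branch 1.2.1.2 (add ~(Y -> Z), ~~X):
                ~(Y -> Z): α-rule — add Y, ~Z.
                (Y -> Z): β-rule — branch into ~Y  //  Z.
                  branch 1.2.1.2.1 (add ~Y):
                    × closes — contains both Y and ~Y.
                  branch 1.2.1.2.2 (add Z):
                    × closes — contains both Z and ~Z.
          branch 1.2.2 (add ~(Y -> Z), ~X):
            ~(Y -> Z): α-rule — add Y, ~Z.
            ((Y -> Z) <-> ~X): β-rule — branch into (Y -> Z), ~X  //  ~(Y -> Z), ~~X.
              branch 1.2.2.1 (add (Y -> Z), ~X):
                (Y -> Z): β-rule — branch into ~Y  //  Z.
                  branch 1.2.2.1.1 (add ~Y):
                    × closes — contains both Y and ~Y.
                  branch 1.2.2.1.2 (add Z):
                    × closes — contains both Z and ~Z.
              branch 1.2.2.2 (add ~(Y -> Z), ~~X):
                × closes — contains both X and ~X.
  branch 2 (add V):
    × closes — contains both V and ~V.
All 8 branches close.
Every branch closed; the formula is unsatisfiable.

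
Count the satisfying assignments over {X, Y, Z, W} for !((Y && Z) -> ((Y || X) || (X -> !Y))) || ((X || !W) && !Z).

Initial set: {(!((Y && Z) -> ((Y || X) || (X -> !Y))) || ((X || !W) && !Z))}.
(!((Y && Z) -> ((Y || X) || (X -> !Y))) || ((X || !W) && !Z)): β-rule — branch into !((Y && Z) -> ((Y || X) || (X -> !Y)))  //  ((X || !W) && !Z).
  branch 1 (add !((Y && Z) -> ((Y || X) || (X -> !Y)))):
    !((Y && Z) -> ((Y || X) || (X -> !Y))): α-rule — add (Y && Z), !((Y || X) || (X -> !Y)).
    (Y && Z): α-rule — add Y, Z.
    !((Y || X) || (X -> !Y)): α-rule — add !(Y || X), !(X -> !Y).
    !(Y || X): α-rule — add !Y, !X.
    × closes — contains both Y and !Y.
  branch 2 (add ((X || !W) && !Z)):
    ((X || !W) && !Z): α-rule — add (X || !W), !Z.
    (X || !W): β-rule — branch into X  //  !W.
      branch 2.1 (add X):
        ○ open, literals {X=T, Z=F}.
      branch 2.2 (add !W):
        ○ open, literals {W=F, Z=F}.
1 branch closed, 2 open.
Each open branch fixes some atoms; the unmentioned ones are free. Counting distinct full assignments: branch {X=T, Z=F} (Y, W) contributes 4 new; branch {W=F, Z=F} (X, Y) contributes 2 new. Total: 6.

6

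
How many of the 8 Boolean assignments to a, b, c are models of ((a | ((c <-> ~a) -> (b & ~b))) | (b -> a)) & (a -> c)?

5

Initial set: {(((a | ((c <-> ~a) -> (b & ~b))) | (b -> a)) & (a -> c))}.
(((a | ((c <-> ~a) -> (b & ~b))) | (b -> a)) & (a -> c)): α-rule — add ((a | ((c <-> ~a) -> (b & ~b))) | (b -> a)), (a -> c).
((a | ((c <-> ~a) -> (b & ~b))) | (b -> a)): β-rule — branch into (a | ((c <-> ~a) -> (b & ~b)))  //  (b -> a).
  branch 1 (add (a | ((c <-> ~a) -> (b & ~b)))):
    (a -> c): β-rule — branch into ~a  //  c.
      branch 1.1 (add ~a):
        (a | ((c <-> ~a) -> (b & ~b))): β-rule — branch into a  //  ((c <-> ~a) -> (b & ~b)).
          branch 1.1.1 (add a):
            × closes — contains both a and ~a.
          branch 1.1.2 (add ((c <-> ~a) -> (b & ~b))):
            ((c <-> ~a) -> (b & ~b)): β-rule — branch into ~(c <-> ~a)  //  (b & ~b).
              branch 1.1.2.1 (add ~(c <-> ~a)):
                ~(c <-> ~a): β-rule — branch into c, ~~a  //  ~c, ~a.
                  branch 1.1.2.1.1 (add c, ~~a):
                    × closes — contains both a and ~a.
                  branch 1.1.2.1.2 (add ~c, ~a):
                    ○ open, literals {a=F, c=F}.
              branch 1.1.2.2 (add (b & ~b)):
                (b & ~b): α-rule — add b, ~b.
                × closes — contains both b and ~b.
      branch 1.2 (add c):
        (a | ((c <-> ~a) -> (b & ~b))): β-rule — branch into a  //  ((c <-> ~a) -> (b & ~b)).
          branch 1.2.1 (add a):
            ○ open, literals {a=T, c=T}.
          branch 1.2.2 (add ((c <-> ~a) -> (b & ~b))):
            ((c <-> ~a) -> (b & ~b)): β-rule — branch into ~(c <-> ~a)  //  (b & ~b).
              branch 1.2.2.1 (add ~(c <-> ~a)):
                ~(c <-> ~a): β-rule — branch into c, ~~a  //  ~c, ~a.
                  branch 1.2.2.1.1 (add c, ~~a):
                    ○ open, literals {a=T, c=T}.
                  branch 1.2.2.1.2 (add ~c, ~a):
                    × closes — contains both c and ~c.
              branch 1.2.2.2 (add (b & ~b)):
                (b & ~b): α-rule — add b, ~b.
                × closes — contains both b and ~b.
  branch 2 (add (b -> a)):
    (a -> c): β-rule — branch into ~a  //  c.
      branch 2.1 (add ~a):
        (b -> a): β-rule — branch into ~b  //  a.
          branch 2.1.1 (add ~b):
            ○ open, literals {a=F, b=F}.
          branch 2.1.2 (add a):
            × closes — contains both a and ~a.
      branch 2.2 (add c):
        (b -> a): β-rule — branch into ~b  //  a.
          branch 2.2.1 (add ~b):
            ○ open, literals {b=F, c=T}.
          branch 2.2.2 (add a):
            ○ open, literals {a=T, c=T}.
6 branches closed, 6 open.
Each open branch fixes some atoms; the unmentioned ones are free. Counting distinct full assignments: branch {a=F, c=F} (b) contributes 2 new; branch {a=T, c=T} (b) contributes 2 new; branch {a=T, c=T} (b) contributes 0 new; branch {a=F, b=F} (c) contributes 1 new; branch {b=F, c=T} (a) contributes 0 new; branch {a=T, c=T} (b) contributes 0 new. Total: 5.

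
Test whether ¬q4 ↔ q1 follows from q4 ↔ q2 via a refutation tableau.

Initial set: {T (q4 ↔ q2); F (¬q4 ↔ q1)}.
T (q4 ↔ q2): β-rule — branch into T q4, T q2  //  F q4, F q2.
  branch 1 (add T q4, T q2):
    F (¬q4 ↔ q1): β-rule — branch into T ¬q4, F q1  //  F ¬q4, T q1.
      branch 1.1 (add T ¬q4, F q1):
        × closes — contains both q4 and ¬q4.
      branch 1.2 (add F ¬q4, T q1):
        ○ open, literals {q1=true, q2=true, q4=true}.
  branch 2 (add F q4, F q2):
    F (¬q4 ↔ q1): β-rule — branch into T ¬q4, F q1  //  F ¬q4, T q1.
      branch 2.1 (add T ¬q4, F q1):
        ○ open, literals {q1=false, q2=false, q4=false}.
      branch 2.2 (add F ¬q4, T q1):
        × closes — contains both q4 and ¬q4.
2 branches closed, 2 open.
An open branch gives a countermodel: q1=true, q2=true, q4=true (unmentioned atoms arbitrary); the premises hold there but the conclusion fails.

No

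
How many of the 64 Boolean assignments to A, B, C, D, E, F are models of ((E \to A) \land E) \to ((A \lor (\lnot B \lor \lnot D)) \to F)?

56

Initial set: {T (((E \to A) \land E) \to ((A \lor (\lnot B \lor \lnot D)) \to F))}.
T (((E \to A) \land E) \to ((A \lor (\lnot B \lor \lnot D)) \to F)): β-rule — branch into F ((E \to A) \land E)  //  T ((A \lor (\lnot B \lor \lnot D)) \to F).
  branch 1 (add F ((E \to A) \land E)):
    F ((E \to A) \land E): β-rule — branch into F (E \to A)  //  F E.
      branch 1.1 (add F (E \to A)):
        F (E \to A): α-rule — add T E, F A.
        ○ open, literals {A=false, E=true}.
      branch 1.2 (add F E):
        ○ open, literals {E=false}.
  branch 2 (add T ((A \lor (\lnot B \lor \lnot D)) \to F)):
    T ((A \lor (\lnot B \lor \lnot D)) \to F): β-rule — branch into F (A \lor (\lnot B \lor \lnot D))  //  T F.
      branch 2.1 (add F (A \lor (\lnot B \lor \lnot D))):
        F (A \lor (\lnot B \lor \lnot D)): α-rule — add F A, F (\lnot B \lor \lnot D).
        F (\lnot B \lor \lnot D): α-rule — add F \lnot B, F \lnot D.
        ○ open, literals {A=false, B=true, D=true}.
      branch 2.2 (add T F):
        ○ open, literals {F=true}.
0 branches closed, 4 open.
Each open branch fixes some atoms; the unmentioned ones are free. Counting distinct full assignments: branch {A=false, E=true} (B, C, D, F) contributes 16 new; branch {E=false} (A, B, C, D, F) contributes 32 new; branch {A=false, B=true, D=true} (C, E, F) contributes 0 new; branch {F=true} (A, B, C, D, E) contributes 8 new. Total: 56.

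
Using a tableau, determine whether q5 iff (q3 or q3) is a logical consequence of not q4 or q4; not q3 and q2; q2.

No

Initial set: {(not q4 or q4); (not q3 and q2); q2; not (q5 iff (q3 or q3))}.
(not q3 and q2): α-rule — add not q3, q2.
(not q4 or q4): β-rule — branch into not q4  //  q4.
  branch 1 (add not q4):
    not (q5 iff (q3 or q3)): β-rule — branch into q5, not (q3 or q3)  //  not q5, (q3 or q3).
      branch 1.1 (add q5, not (q3 or q3)):
        not (q3 or q3): α-rule — add not q3, not q3.
        ○ open, literals {q2=true, q3=false, q4=false, q5=true}.
      branch 1.2 (add not q5, (q3 or q3)):
        (q3 or q3): β-rule — branch into q3  //  q3.
          branch 1.2.1 (add q3):
            × closes — contains both q3 and not q3.
          branch 1.2.2 (add q3):
            × closes — contains both q3 and not q3.
  branch 2 (add q4):
    not (q5 iff (q3 or q3)): β-rule — branch into q5, not (q3 or q3)  //  not q5, (q3 or q3).
      branch 2.1 (add q5, not (q3 or q3)):
        not (q3 or q3): α-rule — add not q3, not q3.
        ○ open, literals {q2=true, q3=false, q4=true, q5=true}.
      branch 2.2 (add not q5, (q3 or q3)):
        (q3 or q3): β-rule — branch into q3  //  q3.
          branch 2.2.1 (add q3):
            × closes — contains both q3 and not q3.
          branch 2.2.2 (add q3):
            × closes — contains both q3 and not q3.
4 branches closed, 2 open.
An open branch gives a countermodel: q2=true, q3=false, q4=false, q5=true (unmentioned atoms arbitrary); the premises hold there but the conclusion fails.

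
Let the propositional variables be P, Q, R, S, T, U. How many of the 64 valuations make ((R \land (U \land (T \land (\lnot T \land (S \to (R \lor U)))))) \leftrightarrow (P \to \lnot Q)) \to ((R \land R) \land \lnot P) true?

48

Initial set: {(((R \land (U \land (T \land (\lnot T \land (S \to (R \lor U)))))) \leftrightarrow (P \to \lnot Q)) \to ((R \land R) \land \lnot P))}.
(((R \land (U \land (T \land (\lnot T \land (S \to (R \lor U)))))) \leftrightarrow (P \to \lnot Q)) \to ((R \land R) \land \lnot P)): β-rule — branch into \lnot ((R \land (U \land (T \land (\lnot T \land (S \to (R \lor U)))))) \leftrightarrow (P \to \lnot Q))  //  ((R \land R) \land \lnot P).
  branch 1 (add \lnot ((R \land (U \land (T \land (\lnot T \land (S \to (R \lor U)))))) \leftrightarrow (P \to \lnot Q))):
    \lnot ((R \land (U \land (T \land (\lnot T \land (S \to (R \lor U)))))) \leftrightarrow (P \to \lnot Q)): β-rule — branch into (R \land (U \land (T \land (\lnot T \land (S \to (R \lor U)))))), \lnot (P \to \lnot Q)  //  \lnot (R \land (U \land (T \land (\lnot T \land (S \to (R \lor U)))))), (P \to \lnot Q).
      branch 1.1 (add (R \land (U \land (T \land (\lnot T \land (S \to (R \lor U)))))), \lnot (P \to \lnot Q)):
        (R \land (U \land (T \land (\lnot T \land (S \to (R \lor U)))))): α-rule — add R, (U \land (T \land (\lnot T \land (S \to (R \lor U))))).
        \lnot (P \to \lnot Q): α-rule — add P, \lnot \lnot Q.
        (U \land (T \land (\lnot T \land (S \to (R \lor U))))): α-rule — add U, (T \land (\lnot T \land (S \to (R \lor U)))).
        (T \land (\lnot T \land (S \to (R \lor U)))): α-rule — add T, (\lnot T \land (S \to (R \lor U))).
        (\lnot T \land (S \to (R \lor U))): α-rule — add \lnot T, (S \to (R \lor U)).
        × closes — contains both T and \lnot T.
      branch 1.2 (add \lnot (R \land (U \land (T \land (\lnot T \land (S \to (R \lor U)))))), (P \to \lnot Q)):
        \lnot (R \land (U \land (T \land (\lnot T \land (S \to (R \lor U)))))): β-rule — branch into \lnot R  //  \lnot (U \land (T \land (\lnot T \land (S \to (R \lor U))))).
          branch 1.2.1 (add \lnot R):
            (P \to \lnot Q): β-rule — branch into \lnot P  //  \lnot Q.
              branch 1.2.1.1 (add \lnot P):
                ○ open, literals {P=false, R=false}.
              branch 1.2.1.2 (add \lnot Q):
                ○ open, literals {Q=false, R=false}.
          branch 1.2.2 (add \lnot (U \land (T \land (\lnot T \land (S \to (R \lor U)))))):
            (P \to \lnot Q): β-rule — branch into \lnot P  //  \lnot Q.
              branch 1.2.2.1 (add \lnot P):
                \lnot (U \land (T \land (\lnot T \land (S \to (R \lor U))))): β-rule — branch into \lnot U  //  \lnot (T \land (\lnot T \land (S \to (R \lor U)))).
                  branch 1.2.2.1.1 (add \lnot U):
                    ○ open, literals {P=false, U=false}.
                  branch 1.2.2.1.2 (add \lnot (T \land (\lnot T \land (S \to (R \lor U))))):
                    \lnot (T \land (\lnot T \land (S \to (R \lor U)))): β-rule — branch into \lnot T  //  \lnot (\lnot T \land (S \to (R \lor U))).
                      branch 1.2.2.1.2.1 (add \lnot T):
                        ○ open, literals {P=false, T=false}.
                      branch 1.2.2.1.2.2 (add \lnot (\lnot T \land (S \to (R \lor U)))):
                        \lnot (\lnot T \land (S \to (R \lor U))): β-rule — branch into \lnot \lnot T  //  \lnot (S \to (R \lor U)).
                          branch 1.2.2.1.2.2.1 (add \lnot \lnot T):
                            ○ open, literals {P=false, T=true}.
                          branch 1.2.2.1.2.2.2 (add \lnot (S \to (R \lor U))):
                            \lnot (S \to (R \lor U)): α-rule — add S, \lnot (R \lor U).
                            \lnot (R \lor U): α-rule — add \lnot R, \lnot U.
                            ○ open, literals {P=false, R=false, S=true, U=false}.
              branch 1.2.2.2 (add \lnot Q):
                \lnot (U \land (T \land (\lnot T \land (S \to (R \lor U))))): β-rule — branch into \lnot U  //  \lnot (T \land (\lnot T \land (S \to (R \lor U)))).
                  branch 1.2.2.2.1 (add \lnot U):
                    ○ open, literals {Q=false, U=false}.
                  branch 1.2.2.2.2 (add \lnot (T \land (\lnot T \land (S \to (R \lor U))))):
                    \lnot (T \land (\lnot T \land (S \to (R \lor U)))): β-rule — branch into \lnot T  //  \lnot (\lnot T \land (S \to (R \lor U))).
                      branch 1.2.2.2.2.1 (add \lnot T):
                        ○ open, literals {Q=false, T=false}.
                      branch 1.2.2.2.2.2 (add \lnot (\lnot T \land (S \to (R \lor U)))):
                        \lnot (\lnot T \land (S \to (R \lor U))): β-rule — branch into \lnot \lnot T  //  \lnot (S \to (R \lor U)).
                          branch 1.2.2.2.2.2.1 (add \lnot \lnot T):
                            ○ open, literals {Q=false, T=true}.
                          branch 1.2.2.2.2.2.2 (add \lnot (S \to (R \lor U))):
                            \lnot (S \to (R \lor U)): α-rule — add S, \lnot (R \lor U).
                            \lnot (R \lor U): α-rule — add \lnot R, \lnot U.
                            ○ open, literals {Q=false, R=false, S=true, U=false}.
  branch 2 (add ((R \land R) \land \lnot P)):
    ((R \land R) \land \lnot P): α-rule — add (R \land R), \lnot P.
    (R \land R): α-rule — add R, R.
    ○ open, literals {P=false, R=true}.
1 branch closed, 11 open.
Each open branch fixes some atoms; the unmentioned ones are free. Counting distinct full assignments: branch {P=false, R=false} (Q, S, T, U) contributes 16 new; branch {Q=false, R=false} (P, S, T, U) contributes 8 new; branch {P=false, U=false} (Q, R, S, T) contributes 8 new; branch {P=false, T=false} (Q, R, S, U) contributes 4 new; branch {P=false, T=true} (Q, R, S, U) contributes 4 new; branch {P=false, R=false, S=true, U=false} (Q, T) contributes 0 new; branch {Q=false, U=false} (P, R, S, T) contributes 4 new; branch {Q=false, T=false} (P, R, S, U) contributes 2 new; branch {Q=false, T=true} (P, R, S, U) contributes 2 new; branch {Q=false, R=false, S=true, U=false} (P, T) contributes 0 new; branch {P=false, R=true} (Q, S, T, U) contributes 0 new. Total: 48.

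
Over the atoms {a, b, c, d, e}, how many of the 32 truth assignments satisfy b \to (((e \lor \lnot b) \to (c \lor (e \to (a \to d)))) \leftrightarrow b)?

Initial set: {(b \to (((e \lor \lnot b) \to (c \lor (e \to (a \to d)))) \leftrightarrow b))}.
(b \to (((e \lor \lnot b) \to (c \lor (e \to (a \to d)))) \leftrightarrow b)): β-rule — branch into \lnot b  //  (((e \lor \lnot b) \to (c \lor (e \to (a \to d)))) \leftrightarrow b).
  branch 1 (add \lnot b):
    ○ open, literals {b=F}.
  branch 2 (add (((e \lor \lnot b) \to (c \lor (e \to (a \to d)))) \leftrightarrow b)):
    (((e \lor \lnot b) \to (c \lor (e \to (a \to d)))) \leftrightarrow b): β-rule — branch into ((e \lor \lnot b) \to (c \lor (e \to (a \to d)))), b  //  \lnot ((e \lor \lnot b) \to (c \lor (e \to (a \to d)))), \lnot b.
      branch 2.1 (add ((e \lor \lnot b) \to (c \lor (e \to (a \to d)))), b):
        ((e \lor \lnot b) \to (c \lor (e \to (a \to d)))): β-rule — branch into \lnot (e \lor \lnot b)  //  (c \lor (e \to (a \to d))).
          branch 2.1.1 (add \lnot (e \lor \lnot b)):
            \lnot (e \lor \lnot b): α-rule — add \lnot e, \lnot \lnot b.
            ○ open, literals {b=T, e=F}.
          branch 2.1.2 (add (c \lor (e \to (a \to d)))):
            (c \lor (e \to (a \to d))): β-rule — branch into c  //  (e \to (a \to d)).
              branch 2.1.2.1 (add c):
                ○ open, literals {b=T, c=T}.
              branch 2.1.2.2 (add (e \to (a \to d))):
                (e \to (a \to d)): β-rule — branch into \lnot e  //  (a \to d).
                  branch 2.1.2.2.1 (add \lnot e):
                    ○ open, literals {b=T, e=F}.
                  branch 2.1.2.2.2 (add (a \to d)):
                    (a \to d): β-rule — branch into \lnot a  //  d.
                      branch 2.1.2.2.2.1 (add \lnot a):
                        ○ open, literals {a=F, b=T}.
                      branch 2.1.2.2.2.2 (add d):
                        ○ open, literals {b=T, d=T}.
      branch 2.2 (add \lnot ((e \lor \lnot b) \to (c \lor (e \to (a \to d)))), \lnot b):
        \lnot ((e \lor \lnot b) \to (c \lor (e \to (a \to d)))): α-rule — add (e \lor \lnot b), \lnot (c \lor (e \to (a \to d))).
        \lnot (c \lor (e \to (a \to d))): α-rule — add \lnot c, \lnot (e \to (a \to d)).
        \lnot (e \to (a \to d)): α-rule — add e, \lnot (a \to d).
        \lnot (a \to d): α-rule — add a, \lnot d.
        (e \lor \lnot b): β-rule — branch into e  //  \lnot b.
          branch 2.2.1 (add e):
            ○ open, literals {a=T, b=F, c=F, d=F, e=T}.
          branch 2.2.2 (add \lnot b):
            ○ open, literals {a=T, b=F, c=F, d=F, e=T}.
0 branches closed, 8 open.
Each open branch fixes some atoms; the unmentioned ones are free. Counting distinct full assignments: branch {b=F} (a, c, d, e) contributes 16 new; branch {b=T, e=F} (a, c, d) contributes 8 new; branch {b=T, c=T} (a, d, e) contributes 4 new; branch {b=T, e=F} (a, c, d) contributes 0 new; branch {a=F, b=T} (c, d, e) contributes 2 new; branch {b=T, d=T} (a, c, e) contributes 1 new; branch {a=T, b=F, c=F, d=F, e=T} (none free) contributes 0 new; branch {a=T, b=F, c=F, d=F, e=T} (none free) contributes 0 new. Total: 31.

31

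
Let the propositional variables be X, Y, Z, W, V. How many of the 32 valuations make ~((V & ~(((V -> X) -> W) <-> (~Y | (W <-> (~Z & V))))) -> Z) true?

Initial set: {~((V & ~(((V -> X) -> W) <-> (~Y | (W <-> (~Z & V))))) -> Z)}.
~((V & ~(((V -> X) -> W) <-> (~Y | (W <-> (~Z & V))))) -> Z): α-rule — add (V & ~(((V -> X) -> W) <-> (~Y | (W <-> (~Z & V))))), ~Z.
(V & ~(((V -> X) -> W) <-> (~Y | (W <-> (~Z & V))))): α-rule — add V, ~(((V -> X) -> W) <-> (~Y | (W <-> (~Z & V)))).
~(((V -> X) -> W) <-> (~Y | (W <-> (~Z & V)))): β-rule — branch into ((V -> X) -> W), ~(~Y | (W <-> (~Z & V)))  //  ~((V -> X) -> W), (~Y | (W <-> (~Z & V))).
  branch 1 (add ((V -> X) -> W), ~(~Y | (W <-> (~Z & V)))):
    ~(~Y | (W <-> (~Z & V))): α-rule — add ~~Y, ~(W <-> (~Z & V)).
    ((V -> X) -> W): β-rule — branch into ~(V -> X)  //  W.
      branch 1.1 (add ~(V -> X)):
        ~(V -> X): α-rule — add V, ~X.
        ~(W <-> (~Z & V)): β-rule — branch into W, ~(~Z & V)  //  ~W, (~Z & V).
          branch 1.1.1 (add W, ~(~Z & V)):
            ~(~Z & V): β-rule — branch into ~~Z  //  ~V.
              branch 1.1.1.1 (add ~~Z):
                × closes — contains both Z and ~Z.
              branch 1.1.1.2 (add ~V):
                × closes — contains both V and ~V.
          branch 1.1.2 (add ~W, (~Z & V)):
            (~Z & V): α-rule — add ~Z, V.
            ○ open, literals {V=true, W=false, X=false, Y=true, Z=false}.
      branch 1.2 (add W):
        ~(W <-> (~Z & V)): β-rule — branch into W, ~(~Z & V)  //  ~W, (~Z & V).
          branch 1.2.1 (add W, ~(~Z & V)):
            ~(~Z & V): β-rule — branch into ~~Z  //  ~V.
              branch 1.2.1.1 (add ~~Z):
                × closes — contains both Z and ~Z.
              branch 1.2.1.2 (add ~V):
                × closes — contains both V and ~V.
          branch 1.2.2 (add ~W, (~Z & V)):
            × closes — contains both W and ~W.
  branch 2 (add ~((V -> X) -> W), (~Y | (W <-> (~Z & V)))):
    ~((V -> X) -> W): α-rule — add (V -> X), ~W.
    (~Y | (W <-> (~Z & V))): β-rule — branch into ~Y  //  (W <-> (~Z & V)).
      branch 2.1 (add ~Y):
        (V -> X): β-rule — branch into ~V  //  X.
          branch 2.1.1 (add ~V):
            × closes — contains both V and ~V.
          branch 2.1.2 (add X):
            ○ open, literals {V=true, W=false, X=true, Y=false, Z=false}.
      branch 2.2 (add (W <-> (~Z & V))):
        (V -> X): β-rule — branch into ~V  //  X.
          branch 2.2.1 (add ~V):
            × closes — contains both V and ~V.
          branch 2.2.2 (add X):
            (W <-> (~Z & V)): β-rule — branch into W, (~Z & V)  //  ~W, ~(~Z & V).
              branch 2.2.2.1 (add W, (~Z & V)):
                × closes — contains both W and ~W.
              branch 2.2.2.2 (add ~W, ~(~Z & V)):
                ~(~Z & V): β-rule — branch into ~~Z  //  ~V.
                  branch 2.2.2.2.1 (add ~~Z):
                    × closes — contains both Z and ~Z.
                  branch 2.2.2.2.2 (add ~V):
                    × closes — contains both V and ~V.
10 branches closed, 2 open.
Each open branch fixes some atoms; the unmentioned ones are free. Counting distinct full assignments: branch {V=true, W=false, X=false, Y=true, Z=false} (none free) contributes 1 new; branch {V=true, W=false, X=true, Y=false, Z=false} (none free) contributes 1 new. Total: 2.

2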